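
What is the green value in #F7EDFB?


Color: #F7EDFB
R = F7 = 247
G = ED = 237
B = FB = 251
Green = 237


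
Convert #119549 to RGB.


11 → 17 (R)
95 → 149 (G)
49 → 73 (B)
= RGB(17, 149, 73)


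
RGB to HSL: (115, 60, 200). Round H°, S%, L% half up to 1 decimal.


Normalize: R'=115/255≈0.4510, G'=60/255≈0.2353, B'=200/255≈0.7843
Max=200/255, Min=60/255, Δ=Max-Min=140/255
L = (Max+Min)/2 = (200+60)/510 = 260/510 = 0.50980… → L = 51.0%
L > 0.5 → S = Δ/(2-Max-Min) = 140/(510-200-60) = 140/250 = 0.56 → S = 56.0%
(the 1/255 factors cancel in S and H, so raw channel differences can be used)
Max is B' → H = 60 × ((R-G)/Δ + 4) = 60 × ((115-60)/140 + 4)
  55/140 + 4 = 0.3928… + 4 = 4.3928…
  H = 60 × 4.3928… = 263.571…° → H = 263.6°
= HSL(263.6°, 56.0%, 51.0%)


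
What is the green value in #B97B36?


Color: #B97B36
R = B9 = 185
G = 7B = 123
B = 36 = 54
Green = 123


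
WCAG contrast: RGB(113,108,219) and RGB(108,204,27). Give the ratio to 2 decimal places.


Linearize each sRGB channel c=v/255: c/12.92 if c ≤ 0.04045 else ((c+0.055)/1.055)^2.4
L = 0.2126×R_lin + 0.7152×G_lin + 0.0722×B_lin
Color 1 (113,108,219):
  R=113: 113/255≈0.4431 > 0.04045 → ((0.4431+0.055)/1.055)^2.4 ≈ 0.16513
  G=108: 108/255≈0.4235 > 0.04045 → ((0.4235+0.055)/1.055)^2.4 ≈ 0.14996
  B=219: 219/255≈0.8588 > 0.04045 → ((0.8588+0.055)/1.055)^2.4 ≈ 0.70838
  L1 = 0.2126×0.16513 + 0.7152×0.14996 + 0.0722×0.70838 ≈ 0.19350
Color 2 (108,204,27):
  R=108: 108/255≈0.4235 > 0.04045 → ((0.4235+0.055)/1.055)^2.4 ≈ 0.14996
  G=204: 204/255≈0.8000 > 0.04045 → ((0.8000+0.055)/1.055)^2.4 ≈ 0.60383
  B=27: 27/255≈0.1059 > 0.04045 → ((0.1059+0.055)/1.055)^2.4 ≈ 0.01096
  L2 = 0.2126×0.14996 + 0.7152×0.60383 + 0.0722×0.01096 ≈ 0.46453
Lighter = 0.46453, Darker = 0.19350
Ratio = (L_lighter + 0.05) / (L_darker + 0.05)
Ratio = (0.46453 + 0.05) / (0.19350 + 0.05) = 0.51453 / 0.24350 ≈ 2.1130
Ratio ≈ 2.11:1


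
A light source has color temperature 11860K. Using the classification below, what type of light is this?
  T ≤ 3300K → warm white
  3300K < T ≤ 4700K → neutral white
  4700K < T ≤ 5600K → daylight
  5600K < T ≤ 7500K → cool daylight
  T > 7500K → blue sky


Temperature: 11860K
11860K > 7500K → blue sky
Classification: blue sky


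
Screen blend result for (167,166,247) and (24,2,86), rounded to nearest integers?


Screen: C = 255 - (255-A)×(255-B)/255, rounded to nearest integer
R: 255 - (255-167)×(255-24)/255 = 255 - 20328/255 ≈ 255 - 79.718 = 175.282 → 175
G: 255 - (255-166)×(255-2)/255 = 255 - 22517/255 ≈ 255 - 88.302 = 166.698 → 167
B: 255 - (255-247)×(255-86)/255 = 255 - 1352/255 ≈ 255 - 5.302 = 249.698 → 250
= RGB(175, 167, 250)


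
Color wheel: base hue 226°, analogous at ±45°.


Base hue: 226°
Left analog: (226 - 45) mod 360 = 181°
Right analog: (226 + 45) mod 360 = 271°
Analogous hues = 181° and 271°


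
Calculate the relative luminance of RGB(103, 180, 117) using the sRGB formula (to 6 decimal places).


Linearize each channel (sRGB transfer function): c = v/255; c_lin = c/12.92 if c ≤ 0.04045, else ((c+0.055)/1.055)^2.4
  R: 103/255 ≈ 0.403922 > 0.04045 → ((0.403922+0.055)/1.055)^2.4 ≈ 0.135633
  G: 180/255 ≈ 0.705882 > 0.04045 → ((0.705882+0.055)/1.055)^2.4 ≈ 0.456411
  B: 117/255 ≈ 0.458824 > 0.04045 → ((0.458824+0.055)/1.055)^2.4 ≈ 0.177888
R_lin = 0.135633, G_lin = 0.456411, B_lin = 0.177888
L = 0.2126×R + 0.7152×G + 0.0722×B
L = 0.2126×0.135633 + 0.7152×0.456411 + 0.0722×0.177888
L ≈ 0.368104


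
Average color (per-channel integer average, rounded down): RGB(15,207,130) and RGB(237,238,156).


Midpoint: each channel = ⌊(C₁+C₂)/2⌋
R: ⌊(15+237)/2⌋ = 126
G: ⌊(207+238)/2⌋ = 222
B: ⌊(130+156)/2⌋ = 143
= RGB(126, 222, 143)


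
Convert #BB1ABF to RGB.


BB → 187 (R)
1A → 26 (G)
BF → 191 (B)
= RGB(187, 26, 191)


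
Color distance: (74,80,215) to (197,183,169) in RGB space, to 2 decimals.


d = √[(R₁-R₂)² + (G₁-G₂)² + (B₁-B₂)²]
d = √[(74-197)² + (80-183)² + (215-169)²]
d = √[15129 + 10609 + 2116]
d = √27854
d ≈ 166.90


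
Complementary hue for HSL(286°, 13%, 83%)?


Complement = opposite side of color wheel = hue + 180°
H' = (286 + 180) mod 360 = 106°
S and L unchanged.
= HSL(106°, 13%, 83%)


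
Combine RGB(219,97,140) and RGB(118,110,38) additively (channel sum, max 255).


Additive: each channel = min(255, C₁+C₂)
R: 219+118 = 337 → 255
G: 97+110 = 207 → 207
B: 140+38 = 178 → 178
= RGB(255, 207, 178)


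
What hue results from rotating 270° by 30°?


New hue = (H + rotation) mod 360
New hue = (270 + 30) mod 360
= 300 mod 360
= 300°


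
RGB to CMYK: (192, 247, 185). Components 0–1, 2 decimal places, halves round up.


R'=192/255≈0.7529, G'=247/255≈0.9686, B'=185/255≈0.7255
K = 1 - max(R',G',B') = 1 - 247/255 = 8/255 = 0.03137… → 0.03
(1-R'-K)/(1-K) simplifies to (max-R)/max with max = 247:
C = (247-192)/247 = 55/247 = 0.22267… → 0.22
M = (247-247)/247 = 0/247 = 0 → 0.00
Y = (247-185)/247 = 62/247 = 0.25101… → 0.25
= CMYK(0.22, 0.00, 0.25, 0.03)


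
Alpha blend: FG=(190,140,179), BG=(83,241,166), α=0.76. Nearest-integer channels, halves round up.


C = α×F + (1-α)×B, with 1-α = 0.24
R: 0.76×190 + 0.24×83 = 144.40 + 19.92 = 164.32 → 164
G: 0.76×140 + 0.24×241 = 106.40 + 57.84 = 164.24 → 164
B: 0.76×179 + 0.24×166 = 136.04 + 39.84 = 175.88 → 176
= RGB(164, 164, 176)


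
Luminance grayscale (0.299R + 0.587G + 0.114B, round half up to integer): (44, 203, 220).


Gray = 0.299×R + 0.587×G + 0.114×B
Gray = 0.299×44 + 0.587×203 + 0.114×220
Gray = 13.156 + 119.161 + 25.080
Gray = 157.397 → round half up → 157
Gray = 157


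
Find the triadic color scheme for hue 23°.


Triadic: equally spaced at 120° intervals
H1 = 23°
H2 = (23 + 120) mod 360 = 143°
H3 = (23 + 240) mod 360 = 263°
Triadic = 23°, 143°, 263°


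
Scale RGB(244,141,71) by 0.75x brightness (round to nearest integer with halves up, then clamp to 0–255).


Multiply each channel by 0.75, round half up, clamp to [0, 255]
R: 244×0.75 = 183
G: 141×0.75 = 105.75 → round → 106
B: 71×0.75 = 53.25 → round → 53
= RGB(183, 106, 53)


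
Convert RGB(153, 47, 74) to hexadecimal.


R = 153 → 99 (hex)
G = 47 → 2F (hex)
B = 74 → 4A (hex)
Hex = #992F4A


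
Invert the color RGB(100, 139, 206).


Invert: (255-R, 255-G, 255-B)
R: 255-100 = 155
G: 255-139 = 116
B: 255-206 = 49
= RGB(155, 116, 49)


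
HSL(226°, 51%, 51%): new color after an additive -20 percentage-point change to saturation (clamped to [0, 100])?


Original S = 51%
Adjustment = -20 percentage points
New S = 51 + (-20) = 31
Clamp to [0, 100] → 31
= HSL(226°, 31%, 51%)


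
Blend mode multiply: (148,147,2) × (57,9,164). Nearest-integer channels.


Multiply: C = A×B/255, rounded to nearest integer
R: 148×57/255 = 8436/255 ≈ 33.082 → 33
G: 147×9/255 = 1323/255 ≈ 5.188 → 5
B: 2×164/255 = 328/255 ≈ 1.286 → 1
= RGB(33, 5, 1)


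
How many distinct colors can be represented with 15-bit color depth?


Colors = 2^bits = 2^15
= 32,768 colors


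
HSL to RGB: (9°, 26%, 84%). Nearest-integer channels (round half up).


H=9°, S=0.26, L=0.84
C = (1-|2L-1|)×S = (1-|0.68|)×0.26 = 0.0832
H' = H/60 = 9/60 ≈ 0.1500; X = C×(1-|H' mod 2 - 1|) = 0.01248
m = L - C/2 = 0.84 - 0.0416 = 0.7984
Sector ⌊H'⌋ = 0 → (R',G',B') = (0.0832, 0.01248, 0.0)
RGB = ((R'+m)×255, (G'+m)×255, (B'+m)×255) = (224.808, 206.7744, 203.592)
Round half up → RGB(225, 207, 204)


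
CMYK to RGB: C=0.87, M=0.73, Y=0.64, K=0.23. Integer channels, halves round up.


R = 255 × (1-C) × (1-K) = 255 × 0.13 × 0.77 = 25.5255 → 26
G = 255 × (1-M) × (1-K) = 255 × 0.27 × 0.77 = 53.0145 → 53
B = 255 × (1-Y) × (1-K) = 255 × 0.36 × 0.77 = 70.686 → 71
= RGB(26, 53, 71)


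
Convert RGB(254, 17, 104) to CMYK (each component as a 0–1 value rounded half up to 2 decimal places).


R'=254/255≈0.9961, G'=17/255≈0.0667, B'=104/255≈0.4078
K = 1 - max(R',G',B') = 1 - 254/255 = 1/255 = 0.00392… → 0.00
(1-R'-K)/(1-K) simplifies to (max-R)/max with max = 254:
C = (254-254)/254 = 0/254 = 0 → 0.00
M = (254-17)/254 = 237/254 = 0.93307… → 0.93
Y = (254-104)/254 = 150/254 = 0.59055… → 0.59
= CMYK(0.00, 0.93, 0.59, 0.00)


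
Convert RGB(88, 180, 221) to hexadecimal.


R = 88 → 58 (hex)
G = 180 → B4 (hex)
B = 221 → DD (hex)
Hex = #58B4DD


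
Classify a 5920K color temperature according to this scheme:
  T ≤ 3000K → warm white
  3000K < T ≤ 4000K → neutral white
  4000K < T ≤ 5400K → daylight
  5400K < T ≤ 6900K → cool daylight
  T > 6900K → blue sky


Temperature: 5920K
5400K < 5920K ≤ 6900K → cool daylight
Classification: cool daylight


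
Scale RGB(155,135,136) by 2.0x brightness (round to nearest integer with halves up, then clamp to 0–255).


Multiply each channel by 2.0, round half up, clamp to [0, 255]
R: 155×2.0 = 310 → clamp → 255
G: 135×2.0 = 270 → clamp → 255
B: 136×2.0 = 272 → clamp → 255
= RGB(255, 255, 255)


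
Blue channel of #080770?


Color: #080770
R = 08 = 8
G = 07 = 7
B = 70 = 112
Blue = 112


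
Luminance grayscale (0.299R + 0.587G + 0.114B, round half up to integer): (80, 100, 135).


Gray = 0.299×R + 0.587×G + 0.114×B
Gray = 0.299×80 + 0.587×100 + 0.114×135
Gray = 23.920 + 58.700 + 15.390
Gray = 98.010 → round half up → 98
Gray = 98


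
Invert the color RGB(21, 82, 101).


Invert: (255-R, 255-G, 255-B)
R: 255-21 = 234
G: 255-82 = 173
B: 255-101 = 154
= RGB(234, 173, 154)


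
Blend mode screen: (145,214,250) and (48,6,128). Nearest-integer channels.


Screen: C = 255 - (255-A)×(255-B)/255, rounded to nearest integer
R: 255 - (255-145)×(255-48)/255 = 255 - 22770/255 ≈ 255 - 89.294 = 165.706 → 166
G: 255 - (255-214)×(255-6)/255 = 255 - 10209/255 ≈ 255 - 40.035 = 214.965 → 215
B: 255 - (255-250)×(255-128)/255 = 255 - 635/255 ≈ 255 - 2.490 = 252.510 → 253
= RGB(166, 215, 253)


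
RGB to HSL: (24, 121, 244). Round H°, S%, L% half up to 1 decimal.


Normalize: R'=24/255≈0.0941, G'=121/255≈0.4745, B'=244/255≈0.9569
Max=244/255, Min=24/255, Δ=Max-Min=220/255
L = (Max+Min)/2 = (244+24)/510 = 268/510 = 0.52549… → L = 52.5%
L > 0.5 → S = Δ/(2-Max-Min) = 220/(510-244-24) = 220/242 = 0.90909… → S = 90.9%
(the 1/255 factors cancel in S and H, so raw channel differences can be used)
Max is B' → H = 60 × ((R-G)/Δ + 4) = 60 × ((24-121)/220 + 4)
  -97/220 + 4 = -0.4409… + 4 = 3.5590…
  H = 60 × 3.5590… = 213.545…° → H = 213.5°
= HSL(213.5°, 90.9%, 52.5%)


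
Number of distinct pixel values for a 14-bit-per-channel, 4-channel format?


Total bits = 14 bits/channel × 4 channels = 56 bits
Distinct pixel values = 2^56
= 72,057,594,037,927,936 pixel values


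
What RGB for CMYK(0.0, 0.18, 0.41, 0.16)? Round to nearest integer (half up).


R = 255 × (1-C) × (1-K) = 255 × 1.00 × 0.84 = 214.2 → 214
G = 255 × (1-M) × (1-K) = 255 × 0.82 × 0.84 = 175.644 → 176
B = 255 × (1-Y) × (1-K) = 255 × 0.59 × 0.84 = 126.378 → 126
= RGB(214, 176, 126)


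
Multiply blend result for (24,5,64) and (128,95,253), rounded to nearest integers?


Multiply: C = A×B/255, rounded to nearest integer
R: 24×128/255 = 3072/255 ≈ 12.047 → 12
G: 5×95/255 = 475/255 ≈ 1.863 → 2
B: 64×253/255 = 16192/255 ≈ 63.498 → 63
= RGB(12, 2, 63)


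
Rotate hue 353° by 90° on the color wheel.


New hue = (H + rotation) mod 360
New hue = (353 + 90) mod 360
= 443 mod 360
= 83°


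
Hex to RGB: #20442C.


20 → 32 (R)
44 → 68 (G)
2C → 44 (B)
= RGB(32, 68, 44)


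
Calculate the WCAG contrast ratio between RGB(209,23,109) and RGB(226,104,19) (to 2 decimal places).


Linearize each sRGB channel c=v/255: c/12.92 if c ≤ 0.04045 else ((c+0.055)/1.055)^2.4
L = 0.2126×R_lin + 0.7152×G_lin + 0.0722×B_lin
Color 1 (209,23,109):
  R=209: 209/255≈0.8196 > 0.04045 → ((0.8196+0.055)/1.055)^2.4 ≈ 0.63760
  G=23: 23/255≈0.0902 > 0.04045 → ((0.0902+0.055)/1.055)^2.4 ≈ 0.00857
  B=109: 109/255≈0.4275 > 0.04045 → ((0.4275+0.055)/1.055)^2.4 ≈ 0.15293
  L1 = 0.2126×0.63760 + 0.7152×0.00857 + 0.0722×0.15293 ≈ 0.15272
Color 2 (226,104,19):
  R=226: 226/255≈0.8863 > 0.04045 → ((0.8863+0.055)/1.055)^2.4 ≈ 0.76052
  G=104: 104/255≈0.4078 > 0.04045 → ((0.4078+0.055)/1.055)^2.4 ≈ 0.13843
  B=19: 19/255≈0.0745 > 0.04045 → ((0.0745+0.055)/1.055)^2.4 ≈ 0.00651
  L2 = 0.2126×0.76052 + 0.7152×0.13843 + 0.0722×0.00651 ≈ 0.26116
Lighter = 0.26116, Darker = 0.15272
Ratio = (L_lighter + 0.05) / (L_darker + 0.05)
Ratio = (0.26116 + 0.05) / (0.15272 + 0.05) = 0.31116 / 0.20272 ≈ 1.5349
Ratio ≈ 1.53:1


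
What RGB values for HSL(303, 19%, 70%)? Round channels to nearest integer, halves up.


H=303°, S=0.19, L=0.70
C = (1-|2L-1|)×S = (1-|0.40|)×0.19 = 0.114
H' = H/60 = 303/60 ≈ 5.0500; X = C×(1-|H' mod 2 - 1|) = 0.1083
m = L - C/2 = 0.70 - 0.057 = 0.643
Sector ⌊H'⌋ = 5 → (R',G',B') = (0.114, 0.0, 0.1083)
RGB = ((R'+m)×255, (G'+m)×255, (B'+m)×255) = (193.035, 163.965, 191.5815)
Round half up → RGB(193, 164, 192)


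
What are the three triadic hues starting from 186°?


Triadic: equally spaced at 120° intervals
H1 = 186°
H2 = (186 + 120) mod 360 = 306°
H3 = (186 + 240) mod 360 = 66°
Triadic = 186°, 306°, 66°


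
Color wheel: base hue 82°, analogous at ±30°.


Base hue: 82°
Left analog: (82 - 30) mod 360 = 52°
Right analog: (82 + 30) mod 360 = 112°
Analogous hues = 52° and 112°


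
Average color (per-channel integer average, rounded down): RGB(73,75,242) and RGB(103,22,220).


Midpoint: each channel = ⌊(C₁+C₂)/2⌋
R: ⌊(73+103)/2⌋ = 88
G: ⌊(75+22)/2⌋ = 48
B: ⌊(242+220)/2⌋ = 231
= RGB(88, 48, 231)


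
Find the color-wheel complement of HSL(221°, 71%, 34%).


Complement = opposite side of color wheel = hue + 180°
H' = (221 + 180) mod 360 = 41°
S and L unchanged.
= HSL(41°, 71%, 34%)


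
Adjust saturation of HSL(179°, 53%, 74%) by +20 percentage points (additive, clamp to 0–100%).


Original S = 53%
Adjustment = +20 percentage points
New S = 53 + (20) = 73
Clamp to [0, 100] → 73
= HSL(179°, 73%, 74%)


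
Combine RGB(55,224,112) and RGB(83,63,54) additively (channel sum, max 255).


Additive: each channel = min(255, C₁+C₂)
R: 55+83 = 138 → 138
G: 224+63 = 287 → 255
B: 112+54 = 166 → 166
= RGB(138, 255, 166)


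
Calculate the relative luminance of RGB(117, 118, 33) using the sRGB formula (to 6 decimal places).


Linearize each channel (sRGB transfer function): c = v/255; c_lin = c/12.92 if c ≤ 0.04045, else ((c+0.055)/1.055)^2.4
  R: 117/255 ≈ 0.458824 > 0.04045 → ((0.458824+0.055)/1.055)^2.4 ≈ 0.177888
  G: 118/255 ≈ 0.462745 > 0.04045 → ((0.462745+0.055)/1.055)^2.4 ≈ 0.181164
  B: 33/255 ≈ 0.129412 > 0.04045 → ((0.129412+0.055)/1.055)^2.4 ≈ 0.015209
R_lin = 0.177888, G_lin = 0.181164, B_lin = 0.015209
L = 0.2126×R + 0.7152×G + 0.0722×B
L = 0.2126×0.177888 + 0.7152×0.181164 + 0.0722×0.015209
L ≈ 0.168486


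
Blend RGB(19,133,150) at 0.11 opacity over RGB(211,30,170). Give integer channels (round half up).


C = α×F + (1-α)×B, with 1-α = 0.89
R: 0.11×19 + 0.89×211 = 2.09 + 187.79 = 189.88 → 190
G: 0.11×133 + 0.89×30 = 14.63 + 26.70 = 41.33 → 41
B: 0.11×150 + 0.89×170 = 16.50 + 151.30 = 167.80 → 168
= RGB(190, 41, 168)


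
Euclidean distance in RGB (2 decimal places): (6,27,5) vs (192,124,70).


d = √[(R₁-R₂)² + (G₁-G₂)² + (B₁-B₂)²]
d = √[(6-192)² + (27-124)² + (5-70)²]
d = √[34596 + 9409 + 4225]
d = √48230
d ≈ 219.61


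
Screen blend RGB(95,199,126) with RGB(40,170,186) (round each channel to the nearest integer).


Screen: C = 255 - (255-A)×(255-B)/255, rounded to nearest integer
R: 255 - (255-95)×(255-40)/255 = 255 - 34400/255 ≈ 255 - 134.902 = 120.098 → 120
G: 255 - (255-199)×(255-170)/255 = 255 - 4760/255 ≈ 255 - 18.667 = 236.333 → 236
B: 255 - (255-126)×(255-186)/255 = 255 - 8901/255 ≈ 255 - 34.906 = 220.094 → 220
= RGB(120, 236, 220)


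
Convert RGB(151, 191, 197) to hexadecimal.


R = 151 → 97 (hex)
G = 191 → BF (hex)
B = 197 → C5 (hex)
Hex = #97BFC5


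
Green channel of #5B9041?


Color: #5B9041
R = 5B = 91
G = 90 = 144
B = 41 = 65
Green = 144


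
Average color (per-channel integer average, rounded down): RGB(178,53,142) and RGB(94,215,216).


Midpoint: each channel = ⌊(C₁+C₂)/2⌋
R: ⌊(178+94)/2⌋ = 136
G: ⌊(53+215)/2⌋ = 134
B: ⌊(142+216)/2⌋ = 179
= RGB(136, 134, 179)


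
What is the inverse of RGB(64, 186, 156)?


Invert: (255-R, 255-G, 255-B)
R: 255-64 = 191
G: 255-186 = 69
B: 255-156 = 99
= RGB(191, 69, 99)


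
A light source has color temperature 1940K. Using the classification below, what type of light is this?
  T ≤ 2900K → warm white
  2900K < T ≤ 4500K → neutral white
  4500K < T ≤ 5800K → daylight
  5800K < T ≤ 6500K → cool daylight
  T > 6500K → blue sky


Temperature: 1940K
1940K ≤ 2900K → warm white
Classification: warm white


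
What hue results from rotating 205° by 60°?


New hue = (H + rotation) mod 360
New hue = (205 + 60) mod 360
= 265 mod 360
= 265°


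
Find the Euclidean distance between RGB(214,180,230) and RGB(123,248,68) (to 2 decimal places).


d = √[(R₁-R₂)² + (G₁-G₂)² + (B₁-B₂)²]
d = √[(214-123)² + (180-248)² + (230-68)²]
d = √[8281 + 4624 + 26244]
d = √39149
d ≈ 197.86


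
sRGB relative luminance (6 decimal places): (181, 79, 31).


Linearize each channel (sRGB transfer function): c = v/255; c_lin = c/12.92 if c ≤ 0.04045, else ((c+0.055)/1.055)^2.4
  R: 181/255 ≈ 0.709804 > 0.04045 → ((0.709804+0.055)/1.055)^2.4 ≈ 0.462077
  G: 79/255 ≈ 0.309804 > 0.04045 → ((0.309804+0.055)/1.055)^2.4 ≈ 0.078187
  B: 31/255 ≈ 0.121569 > 0.04045 → ((0.121569+0.055)/1.055)^2.4 ≈ 0.013702
R_lin = 0.462077, G_lin = 0.078187, B_lin = 0.013702
L = 0.2126×R + 0.7152×G + 0.0722×B
L = 0.2126×0.462077 + 0.7152×0.078187 + 0.0722×0.013702
L ≈ 0.155147


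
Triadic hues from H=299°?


Triadic: equally spaced at 120° intervals
H1 = 299°
H2 = (299 + 120) mod 360 = 59°
H3 = (299 + 240) mod 360 = 179°
Triadic = 299°, 59°, 179°


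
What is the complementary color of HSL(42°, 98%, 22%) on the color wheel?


Complement = opposite side of color wheel = hue + 180°
H' = (42 + 180) mod 360 = 222°
S and L unchanged.
= HSL(222°, 98%, 22%)


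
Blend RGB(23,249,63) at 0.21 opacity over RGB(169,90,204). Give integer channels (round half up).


C = α×F + (1-α)×B, with 1-α = 0.79
R: 0.21×23 + 0.79×169 = 4.83 + 133.51 = 138.34 → 138
G: 0.21×249 + 0.79×90 = 52.29 + 71.10 = 123.39 → 123
B: 0.21×63 + 0.79×204 = 13.23 + 161.16 = 174.39 → 174
= RGB(138, 123, 174)


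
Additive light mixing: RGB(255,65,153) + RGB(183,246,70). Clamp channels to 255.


Additive: each channel = min(255, C₁+C₂)
R: 255+183 = 438 → 255
G: 65+246 = 311 → 255
B: 153+70 = 223 → 223
= RGB(255, 255, 223)


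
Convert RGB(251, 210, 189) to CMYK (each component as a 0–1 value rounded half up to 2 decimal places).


R'=251/255≈0.9843, G'=210/255≈0.8235, B'=189/255≈0.7412
K = 1 - max(R',G',B') = 1 - 251/255 = 4/255 = 0.01568… → 0.02
(1-R'-K)/(1-K) simplifies to (max-R)/max with max = 251:
C = (251-251)/251 = 0/251 = 0 → 0.00
M = (251-210)/251 = 41/251 = 0.16334… → 0.16
Y = (251-189)/251 = 62/251 = 0.24701… → 0.25
= CMYK(0.00, 0.16, 0.25, 0.02)


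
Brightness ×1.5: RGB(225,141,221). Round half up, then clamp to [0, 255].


Multiply each channel by 1.5, round half up, clamp to [0, 255]
R: 225×1.5 = 337.5 → round → 338 → clamp → 255
G: 141×1.5 = 211.5 → round → 212
B: 221×1.5 = 331.5 → round → 332 → clamp → 255
= RGB(255, 212, 255)


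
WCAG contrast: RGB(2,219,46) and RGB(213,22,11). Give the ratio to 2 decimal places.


Linearize each sRGB channel c=v/255: c/12.92 if c ≤ 0.04045 else ((c+0.055)/1.055)^2.4
L = 0.2126×R_lin + 0.7152×G_lin + 0.0722×B_lin
Color 1 (2,219,46):
  R=2: 2/255≈0.0078 ≤ 0.04045 → 0.0078/12.92 ≈ 0.00061
  G=219: 219/255≈0.8588 > 0.04045 → ((0.8588+0.055)/1.055)^2.4 ≈ 0.70838
  B=46: 46/255≈0.1804 > 0.04045 → ((0.1804+0.055)/1.055)^2.4 ≈ 0.02732
  L1 = 0.2126×0.00061 + 0.7152×0.70838 + 0.0722×0.02732 ≈ 0.50873
Color 2 (213,22,11):
  R=213: 213/255≈0.8353 > 0.04045 → ((0.8353+0.055)/1.055)^2.4 ≈ 0.66539
  G=22: 22/255≈0.0863 > 0.04045 → ((0.0863+0.055)/1.055)^2.4 ≈ 0.00802
  B=11: 11/255≈0.0431 > 0.04045 → ((0.0431+0.055)/1.055)^2.4 ≈ 0.00335
  L2 = 0.2126×0.66539 + 0.7152×0.00802 + 0.0722×0.00335 ≈ 0.14744
Lighter = 0.50873, Darker = 0.14744
Ratio = (L_lighter + 0.05) / (L_darker + 0.05)
Ratio = (0.50873 + 0.05) / (0.14744 + 0.05) = 0.55873 / 0.19744 ≈ 2.8299
Ratio ≈ 2.83:1


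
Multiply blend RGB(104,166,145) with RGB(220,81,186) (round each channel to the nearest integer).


Multiply: C = A×B/255, rounded to nearest integer
R: 104×220/255 = 22880/255 ≈ 89.725 → 90
G: 166×81/255 = 13446/255 ≈ 52.729 → 53
B: 145×186/255 = 26970/255 ≈ 105.765 → 106
= RGB(90, 53, 106)


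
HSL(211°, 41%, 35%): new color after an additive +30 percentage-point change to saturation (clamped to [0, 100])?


Original S = 41%
Adjustment = +30 percentage points
New S = 41 + (30) = 71
Clamp to [0, 100] → 71
= HSL(211°, 71%, 35%)


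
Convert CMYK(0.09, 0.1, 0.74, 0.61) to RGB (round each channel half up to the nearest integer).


R = 255 × (1-C) × (1-K) = 255 × 0.91 × 0.39 = 90.4995 → 90
G = 255 × (1-M) × (1-K) = 255 × 0.90 × 0.39 = 89.505 → 90
B = 255 × (1-Y) × (1-K) = 255 × 0.26 × 0.39 = 25.857 → 26
= RGB(90, 90, 26)


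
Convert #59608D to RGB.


59 → 89 (R)
60 → 96 (G)
8D → 141 (B)
= RGB(89, 96, 141)


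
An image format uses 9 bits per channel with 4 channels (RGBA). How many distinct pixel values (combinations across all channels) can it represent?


Total bits = 9 bits/channel × 4 channels = 36 bits
Distinct pixel values = 2^36
= 68,719,476,736 pixel values


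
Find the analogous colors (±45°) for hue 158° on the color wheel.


Base hue: 158°
Left analog: (158 - 45) mod 360 = 113°
Right analog: (158 + 45) mod 360 = 203°
Analogous hues = 113° and 203°


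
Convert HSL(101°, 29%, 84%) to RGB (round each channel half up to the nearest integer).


H=101°, S=0.29, L=0.84
C = (1-|2L-1|)×S = (1-|0.68|)×0.29 = 0.0928
H' = H/60 = 101/60 ≈ 1.6833; X = C×(1-|H' mod 2 - 1|) ≈ 0.0294
m = L - C/2 = 0.84 - 0.0464 = 0.7936
Sector ⌊H'⌋ = 1 → (R',G',B') = (≈0.0294, 0.0928, 0.0)
RGB = ((R'+m)×255, (G'+m)×255, (B'+m)×255) = (209.8616, 226.032, 202.368)
Round half up → RGB(210, 226, 202)


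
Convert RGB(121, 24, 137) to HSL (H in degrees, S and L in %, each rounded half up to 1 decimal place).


Normalize: R'=121/255≈0.4745, G'=24/255≈0.0941, B'=137/255≈0.5373
Max=137/255, Min=24/255, Δ=Max-Min=113/255
L = (Max+Min)/2 = (137+24)/510 = 161/510 = 0.31568… → L = 31.6%
L ≤ 0.5 → S = Δ/(Max+Min) = 113/(137+24) = 113/161 = 0.70186… → S = 70.2%
(the 1/255 factors cancel in S and H, so raw channel differences can be used)
Max is B' → H = 60 × ((R-G)/Δ + 4) = 60 × ((121-24)/113 + 4)
  97/113 + 4 = 0.8584… + 4 = 4.8584…
  H = 60 × 4.8584… = 291.504…° → H = 291.5°
= HSL(291.5°, 70.2%, 31.6%)


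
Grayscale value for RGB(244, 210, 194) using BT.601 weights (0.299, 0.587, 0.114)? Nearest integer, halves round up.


Gray = 0.299×R + 0.587×G + 0.114×B
Gray = 0.299×244 + 0.587×210 + 0.114×194
Gray = 72.956 + 123.270 + 22.116
Gray = 218.342 → round half up → 218
Gray = 218


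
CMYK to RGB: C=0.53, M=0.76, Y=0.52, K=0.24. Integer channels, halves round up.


R = 255 × (1-C) × (1-K) = 255 × 0.47 × 0.76 = 91.086 → 91
G = 255 × (1-M) × (1-K) = 255 × 0.24 × 0.76 = 46.512 → 47
B = 255 × (1-Y) × (1-K) = 255 × 0.48 × 0.76 = 93.024 → 93
= RGB(91, 47, 93)


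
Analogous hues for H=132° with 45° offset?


Base hue: 132°
Left analog: (132 - 45) mod 360 = 87°
Right analog: (132 + 45) mod 360 = 177°
Analogous hues = 87° and 177°


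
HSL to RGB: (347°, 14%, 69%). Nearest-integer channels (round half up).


H=347°, S=0.14, L=0.69
C = (1-|2L-1|)×S = (1-|0.38|)×0.14 = 0.0868
H' = H/60 = 347/60 ≈ 5.7833; X = C×(1-|H' mod 2 - 1|) ≈ 0.0188
m = L - C/2 = 0.69 - 0.0434 = 0.6466
Sector ⌊H'⌋ = 5 → (R',G',B') = (0.0868, 0.0, ≈0.0188)
RGB = ((R'+m)×255, (G'+m)×255, (B'+m)×255) = (187.017, 164.883, 169.6787)
Round half up → RGB(187, 165, 170)


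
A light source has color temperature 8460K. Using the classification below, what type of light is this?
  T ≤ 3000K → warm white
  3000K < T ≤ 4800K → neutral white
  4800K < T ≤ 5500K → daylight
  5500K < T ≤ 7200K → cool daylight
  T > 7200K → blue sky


Temperature: 8460K
8460K > 7200K → blue sky
Classification: blue sky


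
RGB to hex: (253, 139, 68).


R = 253 → FD (hex)
G = 139 → 8B (hex)
B = 68 → 44 (hex)
Hex = #FD8B44


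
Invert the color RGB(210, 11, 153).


Invert: (255-R, 255-G, 255-B)
R: 255-210 = 45
G: 255-11 = 244
B: 255-153 = 102
= RGB(45, 244, 102)


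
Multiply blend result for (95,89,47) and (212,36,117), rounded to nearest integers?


Multiply: C = A×B/255, rounded to nearest integer
R: 95×212/255 = 20140/255 ≈ 78.980 → 79
G: 89×36/255 = 3204/255 ≈ 12.565 → 13
B: 47×117/255 = 5499/255 ≈ 21.565 → 22
= RGB(79, 13, 22)


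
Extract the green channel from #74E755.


Color: #74E755
R = 74 = 116
G = E7 = 231
B = 55 = 85
Green = 231


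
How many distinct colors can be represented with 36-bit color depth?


Colors = 2^bits = 2^36
= 68,719,476,736 colors


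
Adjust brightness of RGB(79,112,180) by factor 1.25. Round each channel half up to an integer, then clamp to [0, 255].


Multiply each channel by 1.25, round half up, clamp to [0, 255]
R: 79×1.25 = 98.75 → round → 99
G: 112×1.25 = 140
B: 180×1.25 = 225
= RGB(99, 140, 225)


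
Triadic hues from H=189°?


Triadic: equally spaced at 120° intervals
H1 = 189°
H2 = (189 + 120) mod 360 = 309°
H3 = (189 + 240) mod 360 = 69°
Triadic = 189°, 309°, 69°


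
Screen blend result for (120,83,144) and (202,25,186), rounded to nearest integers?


Screen: C = 255 - (255-A)×(255-B)/255, rounded to nearest integer
R: 255 - (255-120)×(255-202)/255 = 255 - 7155/255 ≈ 255 - 28.059 = 226.941 → 227
G: 255 - (255-83)×(255-25)/255 = 255 - 39560/255 ≈ 255 - 155.137 = 99.863 → 100
B: 255 - (255-144)×(255-186)/255 = 255 - 7659/255 ≈ 255 - 30.035 = 224.965 → 225
= RGB(227, 100, 225)


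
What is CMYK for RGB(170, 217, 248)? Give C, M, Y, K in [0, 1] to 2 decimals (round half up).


R'=170/255≈0.6667, G'=217/255≈0.8510, B'=248/255≈0.9725
K = 1 - max(R',G',B') = 1 - 248/255 = 7/255 = 0.02745… → 0.03
(1-R'-K)/(1-K) simplifies to (max-R)/max with max = 248:
C = (248-170)/248 = 78/248 = 0.31451… → 0.31
M = (248-217)/248 = 31/248 = 0.125 → 0.13
Y = (248-248)/248 = 0/248 = 0 → 0.00
= CMYK(0.31, 0.13, 0.00, 0.03)


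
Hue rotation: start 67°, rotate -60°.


New hue = (H + rotation) mod 360
New hue = (67 -60) mod 360
= 7 mod 360
= 7°


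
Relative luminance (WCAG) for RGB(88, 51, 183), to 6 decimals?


Linearize each channel (sRGB transfer function): c = v/255; c_lin = c/12.92 if c ≤ 0.04045, else ((c+0.055)/1.055)^2.4
  R: 88/255 ≈ 0.345098 > 0.04045 → ((0.345098+0.055)/1.055)^2.4 ≈ 0.097587
  G: 51/255 ≈ 0.200000 > 0.04045 → ((0.200000+0.055)/1.055)^2.4 ≈ 0.033105
  B: 183/255 ≈ 0.717647 > 0.04045 → ((0.717647+0.055)/1.055)^2.4 ≈ 0.473531
R_lin = 0.097587, G_lin = 0.033105, B_lin = 0.473531
L = 0.2126×R + 0.7152×G + 0.0722×B
L = 0.2126×0.097587 + 0.7152×0.033105 + 0.0722×0.473531
L ≈ 0.078613


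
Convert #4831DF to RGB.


48 → 72 (R)
31 → 49 (G)
DF → 223 (B)
= RGB(72, 49, 223)


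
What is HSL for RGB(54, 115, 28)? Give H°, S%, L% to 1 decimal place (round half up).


Normalize: R'=54/255≈0.2118, G'=115/255≈0.4510, B'=28/255≈0.1098
Max=115/255, Min=28/255, Δ=Max-Min=87/255
L = (Max+Min)/2 = (115+28)/510 = 143/510 = 0.28039… → L = 28.0%
L ≤ 0.5 → S = Δ/(Max+Min) = 87/(115+28) = 87/143 = 0.60839… → S = 60.8%
(the 1/255 factors cancel in S and H, so raw channel differences can be used)
Max is G' → H = 60 × ((B-R)/Δ + 2) = 60 × ((28-54)/87 + 2)
  -26/87 + 2 = -0.2988… + 2 = 1.7011…
  H = 60 × 1.7011… = 102.068…° → H = 102.1°
= HSL(102.1°, 60.8%, 28.0%)


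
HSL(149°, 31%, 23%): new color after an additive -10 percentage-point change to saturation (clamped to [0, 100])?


Original S = 31%
Adjustment = -10 percentage points
New S = 31 + (-10) = 21
Clamp to [0, 100] → 21
= HSL(149°, 21%, 23%)


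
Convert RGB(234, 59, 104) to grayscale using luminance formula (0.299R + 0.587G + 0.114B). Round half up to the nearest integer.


Gray = 0.299×R + 0.587×G + 0.114×B
Gray = 0.299×234 + 0.587×59 + 0.114×104
Gray = 69.966 + 34.633 + 11.856
Gray = 116.455 → round half up → 116
Gray = 116


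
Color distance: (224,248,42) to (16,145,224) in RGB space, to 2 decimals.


d = √[(R₁-R₂)² + (G₁-G₂)² + (B₁-B₂)²]
d = √[(224-16)² + (248-145)² + (42-224)²]
d = √[43264 + 10609 + 33124]
d = √86997
d ≈ 294.95


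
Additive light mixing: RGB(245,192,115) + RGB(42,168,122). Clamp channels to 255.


Additive: each channel = min(255, C₁+C₂)
R: 245+42 = 287 → 255
G: 192+168 = 360 → 255
B: 115+122 = 237 → 237
= RGB(255, 255, 237)


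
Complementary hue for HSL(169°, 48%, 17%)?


Complement = opposite side of color wheel = hue + 180°
H' = (169 + 180) mod 360 = 349°
S and L unchanged.
= HSL(349°, 48%, 17%)


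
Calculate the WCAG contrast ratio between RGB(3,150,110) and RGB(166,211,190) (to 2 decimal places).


Linearize each sRGB channel c=v/255: c/12.92 if c ≤ 0.04045 else ((c+0.055)/1.055)^2.4
L = 0.2126×R_lin + 0.7152×G_lin + 0.0722×B_lin
Color 1 (3,150,110):
  R=3: 3/255≈0.0118 ≤ 0.04045 → 0.0118/12.92 ≈ 0.00091
  G=150: 150/255≈0.5882 > 0.04045 → ((0.5882+0.055)/1.055)^2.4 ≈ 0.30499
  B=110: 110/255≈0.4314 > 0.04045 → ((0.4314+0.055)/1.055)^2.4 ≈ 0.15593
  L1 = 0.2126×0.00091 + 0.7152×0.30499 + 0.0722×0.15593 ≈ 0.22958
Color 2 (166,211,190):
  R=166: 166/255≈0.6510 > 0.04045 → ((0.6510+0.055)/1.055)^2.4 ≈ 0.38133
  G=211: 211/255≈0.8275 > 0.04045 → ((0.8275+0.055)/1.055)^2.4 ≈ 0.65141
  B=190: 190/255≈0.7451 > 0.04045 → ((0.7451+0.055)/1.055)^2.4 ≈ 0.51492
  L2 = 0.2126×0.38133 + 0.7152×0.65141 + 0.0722×0.51492 ≈ 0.58413
Lighter = 0.58413, Darker = 0.22958
Ratio = (L_lighter + 0.05) / (L_darker + 0.05)
Ratio = (0.58413 + 0.05) / (0.22958 + 0.05) = 0.63413 / 0.27958 ≈ 2.2682
Ratio ≈ 2.27:1


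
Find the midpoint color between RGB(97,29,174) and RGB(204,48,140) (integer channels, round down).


Midpoint: each channel = ⌊(C₁+C₂)/2⌋
R: ⌊(97+204)/2⌋ = 150
G: ⌊(29+48)/2⌋ = 38
B: ⌊(174+140)/2⌋ = 157
= RGB(150, 38, 157)


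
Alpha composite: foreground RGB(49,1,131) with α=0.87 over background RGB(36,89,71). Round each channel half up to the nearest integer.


C = α×F + (1-α)×B, with 1-α = 0.13
R: 0.87×49 + 0.13×36 = 42.63 + 4.68 = 47.31 → 47
G: 0.87×1 + 0.13×89 = 0.87 + 11.57 = 12.44 → 12
B: 0.87×131 + 0.13×71 = 113.97 + 9.23 = 123.20 → 123
= RGB(47, 12, 123)


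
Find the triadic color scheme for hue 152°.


Triadic: equally spaced at 120° intervals
H1 = 152°
H2 = (152 + 120) mod 360 = 272°
H3 = (152 + 240) mod 360 = 32°
Triadic = 152°, 272°, 32°


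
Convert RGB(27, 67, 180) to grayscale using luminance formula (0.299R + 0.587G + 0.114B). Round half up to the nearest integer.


Gray = 0.299×R + 0.587×G + 0.114×B
Gray = 0.299×27 + 0.587×67 + 0.114×180
Gray = 8.073 + 39.329 + 20.520
Gray = 67.922 → round half up → 68
Gray = 68


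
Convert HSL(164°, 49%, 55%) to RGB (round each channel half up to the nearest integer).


H=164°, S=0.49, L=0.55
C = (1-|2L-1|)×S = (1-|0.10|)×0.49 = 0.441
H' = H/60 = 164/60 ≈ 2.7333; X = C×(1-|H' mod 2 - 1|) = 0.3234
m = L - C/2 = 0.55 - 0.2205 = 0.3295
Sector ⌊H'⌋ = 2 → (R',G',B') = (0.0, 0.441, 0.3234)
RGB = ((R'+m)×255, (G'+m)×255, (B'+m)×255) = (84.0225, 196.4775, 166.4895)
Round half up → RGB(84, 196, 166)


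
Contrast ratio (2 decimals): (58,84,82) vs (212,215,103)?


Linearize each sRGB channel c=v/255: c/12.92 if c ≤ 0.04045 else ((c+0.055)/1.055)^2.4
L = 0.2126×R_lin + 0.7152×G_lin + 0.0722×B_lin
Color 1 (58,84,82):
  R=58: 58/255≈0.2275 > 0.04045 → ((0.2275+0.055)/1.055)^2.4 ≈ 0.04231
  G=84: 84/255≈0.3294 > 0.04045 → ((0.3294+0.055)/1.055)^2.4 ≈ 0.08866
  B=82: 82/255≈0.3216 > 0.04045 → ((0.3216+0.055)/1.055)^2.4 ≈ 0.08438
  L1 = 0.2126×0.04231 + 0.7152×0.08866 + 0.0722×0.08438 ≈ 0.07849
Color 2 (212,215,103):
  R=212: 212/255≈0.8314 > 0.04045 → ((0.8314+0.055)/1.055)^2.4 ≈ 0.65837
  G=215: 215/255≈0.8431 > 0.04045 → ((0.8431+0.055)/1.055)^2.4 ≈ 0.67954
  B=103: 103/255≈0.4039 > 0.04045 → ((0.4039+0.055)/1.055)^2.4 ≈ 0.13563
  L2 = 0.2126×0.65837 + 0.7152×0.67954 + 0.0722×0.13563 ≈ 0.63577
Lighter = 0.63577, Darker = 0.07849
Ratio = (L_lighter + 0.05) / (L_darker + 0.05)
Ratio = (0.63577 + 0.05) / (0.07849 + 0.05) = 0.68577 / 0.12849 ≈ 5.3370
Ratio ≈ 5.34:1


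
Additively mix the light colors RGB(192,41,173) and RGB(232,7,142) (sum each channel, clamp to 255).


Additive: each channel = min(255, C₁+C₂)
R: 192+232 = 424 → 255
G: 41+7 = 48 → 48
B: 173+142 = 315 → 255
= RGB(255, 48, 255)


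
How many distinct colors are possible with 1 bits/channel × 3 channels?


Total bits = 1 bits/channel × 3 channels = 3 bits
Distinct colors = 2^3
= 8 colors


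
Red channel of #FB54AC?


Color: #FB54AC
R = FB = 251
G = 54 = 84
B = AC = 172
Red = 251


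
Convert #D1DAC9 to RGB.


D1 → 209 (R)
DA → 218 (G)
C9 → 201 (B)
= RGB(209, 218, 201)


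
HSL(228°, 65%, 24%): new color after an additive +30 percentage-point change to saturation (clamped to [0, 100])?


Original S = 65%
Adjustment = +30 percentage points
New S = 65 + (30) = 95
Clamp to [0, 100] → 95
= HSL(228°, 95%, 24%)


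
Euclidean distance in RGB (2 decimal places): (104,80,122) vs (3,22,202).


d = √[(R₁-R₂)² + (G₁-G₂)² + (B₁-B₂)²]
d = √[(104-3)² + (80-22)² + (122-202)²]
d = √[10201 + 3364 + 6400]
d = √19965
d ≈ 141.30


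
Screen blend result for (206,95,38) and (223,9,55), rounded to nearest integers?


Screen: C = 255 - (255-A)×(255-B)/255, rounded to nearest integer
R: 255 - (255-206)×(255-223)/255 = 255 - 1568/255 ≈ 255 - 6.149 = 248.851 → 249
G: 255 - (255-95)×(255-9)/255 = 255 - 39360/255 ≈ 255 - 154.353 = 100.647 → 101
B: 255 - (255-38)×(255-55)/255 = 255 - 43400/255 ≈ 255 - 170.196 = 84.804 → 85
= RGB(249, 101, 85)


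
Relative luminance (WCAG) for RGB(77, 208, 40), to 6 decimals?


Linearize each channel (sRGB transfer function): c = v/255; c_lin = c/12.92 if c ≤ 0.04045, else ((c+0.055)/1.055)^2.4
  R: 77/255 ≈ 0.301961 > 0.04045 → ((0.301961+0.055)/1.055)^2.4 ≈ 0.074214
  G: 208/255 ≈ 0.815686 > 0.04045 → ((0.815686+0.055)/1.055)^2.4 ≈ 0.630757
  B: 40/255 ≈ 0.156863 > 0.04045 → ((0.156863+0.055)/1.055)^2.4 ≈ 0.021219
R_lin = 0.074214, G_lin = 0.630757, B_lin = 0.021219
L = 0.2126×R + 0.7152×G + 0.0722×B
L = 0.2126×0.074214 + 0.7152×0.630757 + 0.0722×0.021219
L ≈ 0.468427


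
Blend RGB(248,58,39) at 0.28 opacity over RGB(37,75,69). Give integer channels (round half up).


C = α×F + (1-α)×B, with 1-α = 0.72
R: 0.28×248 + 0.72×37 = 69.44 + 26.64 = 96.08 → 96
G: 0.28×58 + 0.72×75 = 16.24 + 54.00 = 70.24 → 70
B: 0.28×39 + 0.72×69 = 10.92 + 49.68 = 60.60 → 61
= RGB(96, 70, 61)


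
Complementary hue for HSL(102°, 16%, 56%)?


Complement = opposite side of color wheel = hue + 180°
H' = (102 + 180) mod 360 = 282°
S and L unchanged.
= HSL(282°, 16%, 56%)


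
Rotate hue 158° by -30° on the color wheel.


New hue = (H + rotation) mod 360
New hue = (158 -30) mod 360
= 128 mod 360
= 128°


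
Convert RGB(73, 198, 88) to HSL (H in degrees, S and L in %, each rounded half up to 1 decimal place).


Normalize: R'=73/255≈0.2863, G'=198/255≈0.7765, B'=88/255≈0.3451
Max=198/255, Min=73/255, Δ=Max-Min=125/255
L = (Max+Min)/2 = (198+73)/510 = 271/510 = 0.53137… → L = 53.1%
L > 0.5 → S = Δ/(2-Max-Min) = 125/(510-198-73) = 125/239 = 0.52301… → S = 52.3%
(the 1/255 factors cancel in S and H, so raw channel differences can be used)
Max is G' → H = 60 × ((B-R)/Δ + 2) = 60 × ((88-73)/125 + 2)
  15/125 + 2 = 0.12 + 2 = 2.12
  H = 60 × 2.12 = 127.2° → H = 127.2°
= HSL(127.2°, 52.3%, 53.1%)


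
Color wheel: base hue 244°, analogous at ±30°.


Base hue: 244°
Left analog: (244 - 30) mod 360 = 214°
Right analog: (244 + 30) mod 360 = 274°
Analogous hues = 214° and 274°


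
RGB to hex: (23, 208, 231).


R = 23 → 17 (hex)
G = 208 → D0 (hex)
B = 231 → E7 (hex)
Hex = #17D0E7


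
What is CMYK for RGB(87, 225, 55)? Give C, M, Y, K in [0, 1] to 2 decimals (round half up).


R'=87/255≈0.3412, G'=225/255≈0.8824, B'=55/255≈0.2157
K = 1 - max(R',G',B') = 1 - 225/255 = 30/255 = 0.11764… → 0.12
(1-R'-K)/(1-K) simplifies to (max-R)/max with max = 225:
C = (225-87)/225 = 138/225 = 0.61333… → 0.61
M = (225-225)/225 = 0/225 = 0 → 0.00
Y = (225-55)/225 = 170/225 = 0.75555… → 0.76
= CMYK(0.61, 0.00, 0.76, 0.12)


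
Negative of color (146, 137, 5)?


Invert: (255-R, 255-G, 255-B)
R: 255-146 = 109
G: 255-137 = 118
B: 255-5 = 250
= RGB(109, 118, 250)


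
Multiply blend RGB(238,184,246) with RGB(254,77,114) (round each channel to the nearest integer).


Multiply: C = A×B/255, rounded to nearest integer
R: 238×254/255 = 60452/255 ≈ 237.067 → 237
G: 184×77/255 = 14168/255 ≈ 55.561 → 56
B: 246×114/255 = 28044/255 ≈ 109.976 → 110
= RGB(237, 56, 110)


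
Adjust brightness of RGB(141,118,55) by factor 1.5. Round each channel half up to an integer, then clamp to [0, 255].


Multiply each channel by 1.5, round half up, clamp to [0, 255]
R: 141×1.5 = 211.5 → round → 212
G: 118×1.5 = 177
B: 55×1.5 = 82.5 → round → 83
= RGB(212, 177, 83)


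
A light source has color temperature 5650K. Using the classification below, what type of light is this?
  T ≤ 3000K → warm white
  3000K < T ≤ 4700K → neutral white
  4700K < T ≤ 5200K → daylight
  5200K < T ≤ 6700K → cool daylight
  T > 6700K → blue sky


Temperature: 5650K
5200K < 5650K ≤ 6700K → cool daylight
Classification: cool daylight


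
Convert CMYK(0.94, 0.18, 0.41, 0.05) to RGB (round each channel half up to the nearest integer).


R = 255 × (1-C) × (1-K) = 255 × 0.06 × 0.95 = 14.535 → 15
G = 255 × (1-M) × (1-K) = 255 × 0.82 × 0.95 = 198.645 → 199
B = 255 × (1-Y) × (1-K) = 255 × 0.59 × 0.95 = 142.9275 → 143
= RGB(15, 199, 143)


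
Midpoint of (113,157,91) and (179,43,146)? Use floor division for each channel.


Midpoint: each channel = ⌊(C₁+C₂)/2⌋
R: ⌊(113+179)/2⌋ = 146
G: ⌊(157+43)/2⌋ = 100
B: ⌊(91+146)/2⌋ = 118
= RGB(146, 100, 118)


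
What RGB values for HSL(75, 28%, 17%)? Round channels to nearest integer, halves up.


H=75°, S=0.28, L=0.17
C = (1-|2L-1|)×S = (1-|-0.66|)×0.28 = 0.0952
H' = H/60 = 75/60 ≈ 1.2500; X = C×(1-|H' mod 2 - 1|) = 0.0714
m = L - C/2 = 0.17 - 0.0476 = 0.1224
Sector ⌊H'⌋ = 1 → (R',G',B') = (0.0714, 0.0952, 0.0)
RGB = ((R'+m)×255, (G'+m)×255, (B'+m)×255) = (49.419, 55.488, 31.212)
Round half up → RGB(49, 55, 31)
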